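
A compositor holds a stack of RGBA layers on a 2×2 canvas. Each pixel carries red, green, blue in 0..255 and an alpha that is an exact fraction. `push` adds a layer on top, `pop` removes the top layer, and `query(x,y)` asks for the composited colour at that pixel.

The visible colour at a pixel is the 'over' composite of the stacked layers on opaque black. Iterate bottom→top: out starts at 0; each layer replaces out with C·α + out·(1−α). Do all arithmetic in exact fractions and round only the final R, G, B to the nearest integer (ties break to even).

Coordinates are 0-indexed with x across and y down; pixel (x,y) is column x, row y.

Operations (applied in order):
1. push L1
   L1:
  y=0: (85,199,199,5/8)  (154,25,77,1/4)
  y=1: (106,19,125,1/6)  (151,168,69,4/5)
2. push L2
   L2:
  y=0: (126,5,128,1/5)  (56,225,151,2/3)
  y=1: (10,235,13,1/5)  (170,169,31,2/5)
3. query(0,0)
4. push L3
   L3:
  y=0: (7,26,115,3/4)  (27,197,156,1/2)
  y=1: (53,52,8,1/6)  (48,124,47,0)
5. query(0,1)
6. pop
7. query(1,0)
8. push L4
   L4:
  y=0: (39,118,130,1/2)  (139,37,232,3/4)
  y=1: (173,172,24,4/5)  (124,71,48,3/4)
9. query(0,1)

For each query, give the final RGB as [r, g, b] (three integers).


query (0,0) [L1,L2] — begin 0,0,0
L1 α=5/8: [425/8, 995/8, 995/8]
L2 α=1/5: [677/10, 201/2, 1251/10]
= [68, 100, 125]

(0,1) stack=L1,L2,L3; from [0,0,0]:
+L1 (α=1/6) → [53/3, 19/6, 125/6]
+L2 (α=1/5) → [242/15, 743/15, 289/15]
+L3 (α=1/6) → [401/18, 899/18, 313/18]
rounded: [22, 50, 17]

(1,0) stack=L1,L2; from [0,0,0]:
+L1 (α=1/4) → [77/2, 25/4, 77/4]
+L2 (α=2/3) → [301/6, 1825/12, 1285/12]
= [50, 152, 107]

at x=0,y=1 over L1,L2,L4:
after L1 α=1/6: [53/3, 19/6, 125/6]
after L2 α=1/5: [242/15, 743/15, 289/15]
after L4 α=4/5: [10622/75, 11063/75, 1729/75]
rounded: [142, 148, 23]


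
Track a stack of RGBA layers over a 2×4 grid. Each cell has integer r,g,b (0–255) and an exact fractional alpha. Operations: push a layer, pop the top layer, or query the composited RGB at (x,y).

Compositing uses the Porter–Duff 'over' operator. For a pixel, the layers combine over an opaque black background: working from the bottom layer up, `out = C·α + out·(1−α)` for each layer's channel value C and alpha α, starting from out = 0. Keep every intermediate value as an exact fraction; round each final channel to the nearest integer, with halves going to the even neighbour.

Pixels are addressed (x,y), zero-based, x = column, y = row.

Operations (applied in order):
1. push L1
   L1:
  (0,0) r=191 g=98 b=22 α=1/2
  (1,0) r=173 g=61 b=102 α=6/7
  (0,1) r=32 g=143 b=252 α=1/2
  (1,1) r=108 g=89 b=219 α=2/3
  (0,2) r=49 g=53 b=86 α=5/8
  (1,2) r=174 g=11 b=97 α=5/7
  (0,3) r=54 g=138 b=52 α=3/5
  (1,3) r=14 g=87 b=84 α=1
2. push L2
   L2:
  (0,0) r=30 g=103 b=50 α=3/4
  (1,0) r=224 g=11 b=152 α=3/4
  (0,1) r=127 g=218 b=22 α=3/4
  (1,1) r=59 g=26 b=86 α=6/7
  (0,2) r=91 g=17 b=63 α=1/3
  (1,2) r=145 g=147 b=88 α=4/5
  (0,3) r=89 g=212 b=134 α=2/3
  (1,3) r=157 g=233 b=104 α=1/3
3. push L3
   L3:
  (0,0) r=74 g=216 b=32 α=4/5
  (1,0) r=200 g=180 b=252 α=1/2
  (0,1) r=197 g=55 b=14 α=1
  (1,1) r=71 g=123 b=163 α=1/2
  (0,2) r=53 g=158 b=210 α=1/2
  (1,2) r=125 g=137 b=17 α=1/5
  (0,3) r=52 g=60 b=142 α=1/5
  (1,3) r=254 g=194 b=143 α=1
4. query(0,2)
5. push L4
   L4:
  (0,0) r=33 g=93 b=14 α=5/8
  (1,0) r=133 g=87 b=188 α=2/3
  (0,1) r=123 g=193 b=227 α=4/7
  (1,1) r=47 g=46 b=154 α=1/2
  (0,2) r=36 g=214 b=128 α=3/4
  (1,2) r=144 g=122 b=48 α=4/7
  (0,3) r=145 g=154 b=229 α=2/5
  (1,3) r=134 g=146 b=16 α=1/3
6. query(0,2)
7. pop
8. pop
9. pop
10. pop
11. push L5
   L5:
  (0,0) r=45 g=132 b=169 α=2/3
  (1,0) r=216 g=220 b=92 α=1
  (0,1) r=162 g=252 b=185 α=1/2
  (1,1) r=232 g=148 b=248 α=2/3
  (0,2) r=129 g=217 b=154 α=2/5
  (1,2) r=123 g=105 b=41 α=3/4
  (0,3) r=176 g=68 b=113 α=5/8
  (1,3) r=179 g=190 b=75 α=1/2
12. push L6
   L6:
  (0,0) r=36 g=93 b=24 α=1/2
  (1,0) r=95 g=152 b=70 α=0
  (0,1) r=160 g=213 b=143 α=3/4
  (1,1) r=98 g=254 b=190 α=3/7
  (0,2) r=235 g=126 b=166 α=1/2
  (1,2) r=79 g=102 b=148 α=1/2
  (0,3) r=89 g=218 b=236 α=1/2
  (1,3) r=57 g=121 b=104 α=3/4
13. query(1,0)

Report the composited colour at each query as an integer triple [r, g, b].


at x=0,y=2 over L1,L2,L3:
after L1 α=5/8: [245/8, 265/8, 215/4]
after L2 α=1/3: [203/4, 111/4, 341/6]
after L3 α=1/2: [415/8, 743/8, 1601/12]
→ [52, 93, 133]

query (0,2) [L1,L2,L3,L4] — begin 0,0,0
L1 α=5/8: [245/8, 265/8, 215/4]
L2 α=1/3: [203/4, 111/4, 341/6]
L3 α=1/2: [415/8, 743/8, 1601/12]
L4 α=3/4: [1279/32, 5879/32, 6209/48]
= [40, 184, 129]

query (1,0) [L5,L6] — begin 0,0,0
+L5 (α=1) → [216, 220, 92]
+L6 (α=0) → [216, 220, 92]
= [216, 220, 92]


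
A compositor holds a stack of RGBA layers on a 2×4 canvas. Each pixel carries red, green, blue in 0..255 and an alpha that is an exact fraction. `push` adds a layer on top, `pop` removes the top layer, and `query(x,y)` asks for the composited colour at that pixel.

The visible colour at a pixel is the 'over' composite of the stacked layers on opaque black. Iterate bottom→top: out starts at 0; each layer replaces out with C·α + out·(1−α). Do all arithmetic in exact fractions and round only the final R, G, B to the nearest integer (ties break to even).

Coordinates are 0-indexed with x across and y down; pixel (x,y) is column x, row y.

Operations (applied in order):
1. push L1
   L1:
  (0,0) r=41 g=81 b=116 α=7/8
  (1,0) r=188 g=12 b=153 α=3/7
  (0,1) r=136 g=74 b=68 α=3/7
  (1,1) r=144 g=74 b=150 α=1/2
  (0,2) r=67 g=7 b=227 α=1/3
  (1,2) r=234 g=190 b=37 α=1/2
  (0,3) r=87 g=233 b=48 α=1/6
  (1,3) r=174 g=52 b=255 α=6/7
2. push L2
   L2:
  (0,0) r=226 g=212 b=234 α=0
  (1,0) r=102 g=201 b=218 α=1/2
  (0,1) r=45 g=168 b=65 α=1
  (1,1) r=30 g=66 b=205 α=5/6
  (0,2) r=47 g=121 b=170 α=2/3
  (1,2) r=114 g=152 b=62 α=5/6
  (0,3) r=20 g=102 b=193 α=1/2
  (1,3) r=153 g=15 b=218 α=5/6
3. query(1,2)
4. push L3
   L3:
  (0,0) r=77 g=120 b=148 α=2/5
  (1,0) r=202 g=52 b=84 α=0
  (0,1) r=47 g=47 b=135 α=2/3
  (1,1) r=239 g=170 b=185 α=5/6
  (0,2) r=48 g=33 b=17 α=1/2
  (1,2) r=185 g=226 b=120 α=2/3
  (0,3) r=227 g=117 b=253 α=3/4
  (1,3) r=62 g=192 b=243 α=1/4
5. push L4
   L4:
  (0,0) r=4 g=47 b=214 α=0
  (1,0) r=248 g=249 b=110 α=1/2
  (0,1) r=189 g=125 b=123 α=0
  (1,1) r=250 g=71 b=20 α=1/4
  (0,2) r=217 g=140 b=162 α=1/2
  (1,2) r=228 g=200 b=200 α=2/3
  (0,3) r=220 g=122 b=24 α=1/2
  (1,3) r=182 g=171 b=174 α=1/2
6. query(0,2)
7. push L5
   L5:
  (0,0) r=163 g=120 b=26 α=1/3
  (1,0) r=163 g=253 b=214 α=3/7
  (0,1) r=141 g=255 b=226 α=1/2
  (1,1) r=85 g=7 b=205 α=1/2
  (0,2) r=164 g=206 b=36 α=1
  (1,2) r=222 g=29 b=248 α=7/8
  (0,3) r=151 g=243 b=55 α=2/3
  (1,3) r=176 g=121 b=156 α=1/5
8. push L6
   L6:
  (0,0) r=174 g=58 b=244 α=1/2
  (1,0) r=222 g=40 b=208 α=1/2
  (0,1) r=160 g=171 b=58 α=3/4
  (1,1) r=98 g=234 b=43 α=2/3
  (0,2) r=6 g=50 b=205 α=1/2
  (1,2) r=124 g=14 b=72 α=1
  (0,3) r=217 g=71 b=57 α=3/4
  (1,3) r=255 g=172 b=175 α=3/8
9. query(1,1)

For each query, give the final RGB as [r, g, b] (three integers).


query (1,2) [L1,L2] — begin 0,0,0
after L1 α=1/2: [117, 95, 37/2]
after L2 α=5/6: [229/2, 285/2, 219/4]
= [114, 142, 55]

(0,2) stack=L1,L2,L3,L4; from [0,0,0]:
after L1 α=1/3: [67/3, 7/3, 227/3]
after L2 α=2/3: [349/9, 733/9, 1247/9]
after L3 α=1/2: [781/18, 515/9, 700/9]
after L4 α=1/2: [4687/36, 1775/18, 1079/9]
rounded: [130, 99, 120]

query (1,1) [L1,L2,L3,L4,L5,L6] — begin 0,0,0
after L1 α=1/2: [72, 37, 75]
after L2 α=5/6: [37, 367/6, 550/3]
after L3 α=5/6: [616/3, 5467/36, 3325/18]
after L4 α=1/4: [433/2, 6319/48, 3445/24]
after L5 α=1/2: [603/4, 6655/96, 8365/48]
after L6 α=2/3: [1387/12, 51583/288, 12493/144]
rounded: [116, 179, 87]


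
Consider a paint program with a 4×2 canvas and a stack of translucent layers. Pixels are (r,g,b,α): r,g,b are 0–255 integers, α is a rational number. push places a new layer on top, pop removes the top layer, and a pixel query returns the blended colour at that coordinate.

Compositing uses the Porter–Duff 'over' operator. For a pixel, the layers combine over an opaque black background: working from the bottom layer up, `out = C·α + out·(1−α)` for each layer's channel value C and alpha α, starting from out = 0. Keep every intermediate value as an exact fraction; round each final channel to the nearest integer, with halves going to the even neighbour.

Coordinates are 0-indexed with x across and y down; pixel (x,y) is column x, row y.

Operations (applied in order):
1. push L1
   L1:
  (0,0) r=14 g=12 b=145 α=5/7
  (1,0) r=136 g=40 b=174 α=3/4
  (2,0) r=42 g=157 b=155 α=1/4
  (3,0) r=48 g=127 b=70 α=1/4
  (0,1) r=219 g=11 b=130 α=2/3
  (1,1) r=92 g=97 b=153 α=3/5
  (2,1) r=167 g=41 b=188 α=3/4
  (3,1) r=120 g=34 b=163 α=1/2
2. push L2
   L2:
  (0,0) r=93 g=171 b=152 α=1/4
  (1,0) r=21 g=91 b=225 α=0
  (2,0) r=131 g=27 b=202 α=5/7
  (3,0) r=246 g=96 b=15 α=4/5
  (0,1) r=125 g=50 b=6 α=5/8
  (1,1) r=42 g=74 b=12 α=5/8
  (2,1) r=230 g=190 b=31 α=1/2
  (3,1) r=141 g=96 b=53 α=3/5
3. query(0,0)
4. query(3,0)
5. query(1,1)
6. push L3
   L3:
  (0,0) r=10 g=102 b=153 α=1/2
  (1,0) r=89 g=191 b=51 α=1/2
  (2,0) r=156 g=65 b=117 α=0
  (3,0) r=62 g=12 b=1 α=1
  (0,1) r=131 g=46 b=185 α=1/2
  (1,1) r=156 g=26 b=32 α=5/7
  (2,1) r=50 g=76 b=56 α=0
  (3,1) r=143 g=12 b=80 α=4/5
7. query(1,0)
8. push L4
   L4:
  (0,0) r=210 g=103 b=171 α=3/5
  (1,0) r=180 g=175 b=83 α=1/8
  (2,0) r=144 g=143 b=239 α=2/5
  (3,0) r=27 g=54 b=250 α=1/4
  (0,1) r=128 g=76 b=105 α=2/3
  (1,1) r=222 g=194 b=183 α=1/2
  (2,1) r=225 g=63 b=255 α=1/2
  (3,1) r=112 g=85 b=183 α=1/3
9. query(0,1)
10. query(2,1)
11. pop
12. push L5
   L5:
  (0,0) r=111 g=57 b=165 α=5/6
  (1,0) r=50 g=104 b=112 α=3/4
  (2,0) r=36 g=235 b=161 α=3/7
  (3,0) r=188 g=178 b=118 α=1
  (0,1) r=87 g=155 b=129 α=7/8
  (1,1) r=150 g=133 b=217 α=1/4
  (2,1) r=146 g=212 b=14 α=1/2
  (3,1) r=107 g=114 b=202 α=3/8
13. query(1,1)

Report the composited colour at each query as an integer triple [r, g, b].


at x=0,y=0 over L1,L2:
L1 α=5/7: [10, 60/7, 725/7]
L2 α=1/4: [123/4, 1377/28, 3239/28]
= [31, 49, 116]

query (3,0) [L1,L2] — begin 0,0,0
after L1 α=1/4: [12, 127/4, 35/2]
after L2 α=4/5: [996/5, 1663/20, 31/2]
rounded: [199, 83, 16]

at x=1,y=1 over L1,L2:
+L1 (α=3/5) → [276/5, 291/5, 459/5]
+L2 (α=5/8) → [939/20, 2723/40, 1677/40]
rounded: [47, 68, 42]

at x=1,y=0 over L1,L2,L3:
+L1 (α=3/4) → [102, 30, 261/2]
+L2 (α=0) → [102, 30, 261/2]
+L3 (α=1/2) → [191/2, 221/2, 363/4]
→ [96, 110, 91]

at x=0,y=1 over L1,L2,L3,L4:
L1 α=2/3: [146, 22/3, 260/3]
L2 α=5/8: [1063/8, 34, 145/4]
L3 α=1/2: [2111/16, 40, 885/8]
L4 α=2/3: [2069/16, 64, 855/8]
= [129, 64, 107]

(2,1) stack=L1,L2,L3,L4; from [0,0,0]:
+L1 (α=3/4) → [501/4, 123/4, 141]
+L2 (α=1/2) → [1421/8, 883/8, 86]
+L3 (α=0) → [1421/8, 883/8, 86]
+L4 (α=1/2) → [3221/16, 1387/16, 341/2]
rounded: [201, 87, 170]

at x=1,y=1 over L1,L2,L3,L5:
after L1 α=3/5: [276/5, 291/5, 459/5]
after L2 α=5/8: [939/20, 2723/40, 1677/40]
after L3 α=5/7: [8739/70, 5323/140, 4877/140]
after L5 α=1/4: [36717/280, 34589/560, 45011/560]
rounded: [131, 62, 80]


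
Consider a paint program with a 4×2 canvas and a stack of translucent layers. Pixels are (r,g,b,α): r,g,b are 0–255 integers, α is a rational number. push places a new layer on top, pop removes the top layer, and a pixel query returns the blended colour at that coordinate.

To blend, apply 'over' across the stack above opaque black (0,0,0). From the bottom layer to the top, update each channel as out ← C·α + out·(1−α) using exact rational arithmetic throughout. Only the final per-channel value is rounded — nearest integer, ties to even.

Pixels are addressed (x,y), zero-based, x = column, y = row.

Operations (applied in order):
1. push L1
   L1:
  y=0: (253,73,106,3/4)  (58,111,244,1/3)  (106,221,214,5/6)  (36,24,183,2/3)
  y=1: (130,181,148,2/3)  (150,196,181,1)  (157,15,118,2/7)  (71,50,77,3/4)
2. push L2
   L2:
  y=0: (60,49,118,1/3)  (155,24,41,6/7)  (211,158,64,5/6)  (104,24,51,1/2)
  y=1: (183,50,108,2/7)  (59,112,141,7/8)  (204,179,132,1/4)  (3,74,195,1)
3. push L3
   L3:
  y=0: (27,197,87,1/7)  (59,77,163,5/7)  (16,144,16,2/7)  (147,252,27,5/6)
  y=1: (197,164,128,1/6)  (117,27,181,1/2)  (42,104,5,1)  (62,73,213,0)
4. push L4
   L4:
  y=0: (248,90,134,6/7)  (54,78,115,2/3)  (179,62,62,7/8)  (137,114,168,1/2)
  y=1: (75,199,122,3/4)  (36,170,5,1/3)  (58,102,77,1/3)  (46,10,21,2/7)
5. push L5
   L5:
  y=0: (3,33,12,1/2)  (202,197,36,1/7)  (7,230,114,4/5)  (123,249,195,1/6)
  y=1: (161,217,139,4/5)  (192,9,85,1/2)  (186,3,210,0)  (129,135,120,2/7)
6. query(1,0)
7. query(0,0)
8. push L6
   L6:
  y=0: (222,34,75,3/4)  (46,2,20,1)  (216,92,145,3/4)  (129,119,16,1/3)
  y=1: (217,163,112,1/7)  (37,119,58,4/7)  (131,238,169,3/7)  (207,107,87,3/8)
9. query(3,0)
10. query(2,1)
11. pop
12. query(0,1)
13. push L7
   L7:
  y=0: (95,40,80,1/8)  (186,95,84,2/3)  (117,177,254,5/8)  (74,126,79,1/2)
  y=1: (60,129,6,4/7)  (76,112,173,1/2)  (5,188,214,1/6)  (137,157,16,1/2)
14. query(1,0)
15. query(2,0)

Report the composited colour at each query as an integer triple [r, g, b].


at x=1,y=0 over L1,L2,L3,L4,L5:
after L1 α=1/3: [58/3, 37, 244/3]
after L2 α=6/7: [2848/21, 181/7, 982/21]
after L3 α=5/7: [11891/147, 3057/49, 19079/147]
after L4 α=2/3: [27767/441, 3567/49, 52889/441]
after L5 α=1/7: [85228/1029, 31055/343, 111070/1029]
rounded: [83, 91, 108]

at x=0,y=0 over L1,L2,L3,L4,L5:
after L1 α=3/4: [759/4, 219/4, 159/2]
after L2 α=1/3: [293/2, 317/6, 277/3]
after L3 α=1/7: [906/7, 514/7, 641/7]
after L4 α=6/7: [11322/49, 4294/49, 6269/49]
after L5 α=1/2: [11469/98, 5911/98, 6857/98]
= [117, 60, 70]

at x=3,y=0 over L1,L2,L3,L4,L5,L6:
+L1 (α=2/3) → [24, 16, 122]
+L2 (α=1/2) → [64, 20, 173/2]
+L3 (α=5/6) → [799/6, 640/3, 443/12]
+L4 (α=1/2) → [1621/12, 491/3, 2459/24]
+L5 (α=1/6) → [9581/72, 1601/9, 16975/144]
+L6 (α=1/3) → [14225/108, 4273/27, 18127/216]
= [132, 158, 84]

(2,1) stack=L1,L2,L3,L4,L5,L6; from [0,0,0]:
+L1 (α=2/7) → [314/7, 30/7, 236/7]
+L2 (α=1/4) → [1185/14, 1343/28, 408/7]
+L3 (α=1) → [42, 104, 5]
+L4 (α=1/3) → [142/3, 310/3, 29]
+L5 (α=0) → [142/3, 310/3, 29]
+L6 (α=3/7) → [1747/21, 3382/21, 89]
rounded: [83, 161, 89]

at x=0,y=1 over L1,L2,L3,L4,L5:
L1 α=2/3: [260/3, 362/3, 296/3]
L2 α=2/7: [2398/21, 2110/21, 304/3]
L3 α=1/6: [16127/126, 6997/63, 952/9]
L4 α=3/4: [44477/504, 11152/63, 2123/18]
L5 α=4/5: [369053/2520, 65836/315, 12131/90]
= [146, 209, 135]

query (1,0) [L1,L2,L3,L4,L5,L7] — begin 0,0,0
+L1 (α=1/3) → [58/3, 37, 244/3]
+L2 (α=6/7) → [2848/21, 181/7, 982/21]
+L3 (α=5/7) → [11891/147, 3057/49, 19079/147]
+L4 (α=2/3) → [27767/441, 3567/49, 52889/441]
+L5 (α=1/7) → [85228/1029, 31055/343, 111070/1029]
+L7 (α=2/3) → [468016/3087, 32075/343, 283942/3087]
rounded: [152, 94, 92]

(2,0) stack=L1,L2,L3,L4,L5,L7; from [0,0,0]:
after L1 α=5/6: [265/3, 1105/6, 535/3]
after L2 α=5/6: [1715/9, 5845/36, 1495/18]
after L3 α=2/7: [8863/63, 39593/252, 8051/126]
after L4 α=7/8: [43901/252, 148961/2016, 62735/1008]
after L5 α=4/5: [50957/1260, 2003681/10080, 522383/5040]
after L7 α=5/8: [296657/3360, 4977281/26880, 2655983/13440]
→ [88, 185, 198]


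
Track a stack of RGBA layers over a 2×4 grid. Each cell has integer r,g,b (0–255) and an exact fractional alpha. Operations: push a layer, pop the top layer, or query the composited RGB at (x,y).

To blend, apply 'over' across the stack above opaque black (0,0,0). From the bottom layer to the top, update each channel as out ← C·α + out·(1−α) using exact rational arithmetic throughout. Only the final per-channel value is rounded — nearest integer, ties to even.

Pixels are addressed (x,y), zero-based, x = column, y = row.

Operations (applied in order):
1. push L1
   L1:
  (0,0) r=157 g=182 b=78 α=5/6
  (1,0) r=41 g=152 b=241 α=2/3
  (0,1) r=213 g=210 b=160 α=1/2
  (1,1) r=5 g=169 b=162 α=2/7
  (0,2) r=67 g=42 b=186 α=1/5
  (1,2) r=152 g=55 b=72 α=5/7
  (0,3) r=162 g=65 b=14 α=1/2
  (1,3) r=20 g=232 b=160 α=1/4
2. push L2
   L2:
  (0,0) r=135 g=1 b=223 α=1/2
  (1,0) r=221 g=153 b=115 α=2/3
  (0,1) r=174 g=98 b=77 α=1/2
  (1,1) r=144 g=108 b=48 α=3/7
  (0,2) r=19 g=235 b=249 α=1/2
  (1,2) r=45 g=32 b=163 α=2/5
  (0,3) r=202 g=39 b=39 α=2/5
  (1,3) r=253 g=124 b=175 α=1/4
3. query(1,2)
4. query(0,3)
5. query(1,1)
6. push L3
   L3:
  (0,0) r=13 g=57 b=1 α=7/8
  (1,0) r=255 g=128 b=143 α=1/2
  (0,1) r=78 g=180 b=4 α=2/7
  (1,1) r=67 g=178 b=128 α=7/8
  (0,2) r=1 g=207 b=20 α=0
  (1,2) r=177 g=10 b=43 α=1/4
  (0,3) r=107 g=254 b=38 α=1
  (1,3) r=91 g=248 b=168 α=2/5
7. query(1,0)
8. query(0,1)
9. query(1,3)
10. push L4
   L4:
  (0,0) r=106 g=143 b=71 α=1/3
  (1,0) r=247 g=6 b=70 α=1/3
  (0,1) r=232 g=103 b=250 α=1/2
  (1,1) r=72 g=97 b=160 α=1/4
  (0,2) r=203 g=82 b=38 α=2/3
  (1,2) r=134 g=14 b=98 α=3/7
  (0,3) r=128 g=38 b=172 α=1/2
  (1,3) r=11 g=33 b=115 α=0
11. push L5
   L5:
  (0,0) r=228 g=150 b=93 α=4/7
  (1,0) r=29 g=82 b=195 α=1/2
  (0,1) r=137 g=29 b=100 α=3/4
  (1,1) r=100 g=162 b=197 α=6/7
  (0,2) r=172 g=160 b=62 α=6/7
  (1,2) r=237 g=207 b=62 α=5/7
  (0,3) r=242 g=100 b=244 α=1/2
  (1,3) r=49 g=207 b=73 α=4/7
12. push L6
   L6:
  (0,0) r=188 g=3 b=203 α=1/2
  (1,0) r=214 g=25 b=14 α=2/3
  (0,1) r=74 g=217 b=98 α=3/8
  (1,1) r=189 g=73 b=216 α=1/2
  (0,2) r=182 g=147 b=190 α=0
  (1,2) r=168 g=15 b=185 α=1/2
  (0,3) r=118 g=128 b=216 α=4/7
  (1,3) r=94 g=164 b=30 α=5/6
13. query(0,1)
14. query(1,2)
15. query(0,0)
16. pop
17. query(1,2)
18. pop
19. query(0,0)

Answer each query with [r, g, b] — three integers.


(1,2) stack=L1,L2; from [0,0,0]:
+L1 (α=5/7) → [760/7, 275/7, 360/7]
+L2 (α=2/5) → [582/7, 1273/35, 3362/35]
= [83, 36, 96]

at x=0,y=3 over L1,L2:
after L1 α=1/2: [81, 65/2, 7]
after L2 α=2/5: [647/5, 351/10, 99/5]
→ [129, 35, 20]

at x=1,y=1 over L1,L2:
after L1 α=2/7: [10/7, 338/7, 324/7]
after L2 α=3/7: [3064/49, 3620/49, 2304/49]
→ [63, 74, 47]

query (1,0) [L1,L2,L3] — begin 0,0,0
+L1 (α=2/3) → [82/3, 304/3, 482/3]
+L2 (α=2/3) → [1408/9, 1222/9, 1172/9]
+L3 (α=1/2) → [3703/18, 1187/9, 2459/18]
= [206, 132, 137]

(0,1) stack=L1,L2,L3; from [0,0,0]:
L1 α=1/2: [213/2, 105, 80]
L2 α=1/2: [561/4, 203/2, 157/2]
L3 α=2/7: [3429/28, 1735/14, 801/14]
→ [122, 124, 57]

(1,3) stack=L1,L2,L3; from [0,0,0]:
+L1 (α=1/4) → [5, 58, 40]
+L2 (α=1/4) → [67, 149/2, 295/4]
+L3 (α=2/5) → [383/5, 1439/10, 2229/20]
= [77, 144, 111]

(0,1) stack=L1,L2,L3,L4,L5,L6; from [0,0,0]:
L1 α=1/2: [213/2, 105, 80]
L2 α=1/2: [561/4, 203/2, 157/2]
L3 α=2/7: [3429/28, 1735/14, 801/14]
L4 α=1/2: [9925/56, 3177/28, 4301/28]
L5 α=3/4: [32941/224, 5613/112, 12701/112]
L6 α=3/8: [214433/1792, 100977/896, 96433/896]
= [120, 113, 108]

at x=1,y=2 over L1,L2,L3,L4,L5,L6:
L1 α=5/7: [760/7, 275/7, 360/7]
L2 α=2/5: [582/7, 1273/35, 3362/35]
L3 α=1/4: [2985/28, 4169/140, 11591/140]
L4 α=3/7: [5799/49, 5639/245, 21881/245]
L5 α=5/7: [69663/343, 264853/1715, 119712/1715]
L6 α=1/2: [127287/686, 145289/1715, 436987/3430]
rounded: [186, 85, 127]

at x=0,y=0 over L1,L2,L3,L4,L5,L6:
L1 α=5/6: [785/6, 455/3, 65]
L2 α=1/2: [1595/12, 229/3, 144]
L3 α=7/8: [2687/96, 713/12, 151/8]
L4 α=1/3: [7775/144, 1571/18, 145/4]
L5 α=4/7: [51551/336, 5171/42, 1923/28]
L6 α=1/2: [114719/672, 5297/84, 7607/56]
→ [171, 63, 136]

at x=1,y=2 over L1,L2,L3,L4,L5:
after L1 α=5/7: [760/7, 275/7, 360/7]
after L2 α=2/5: [582/7, 1273/35, 3362/35]
after L3 α=1/4: [2985/28, 4169/140, 11591/140]
after L4 α=3/7: [5799/49, 5639/245, 21881/245]
after L5 α=5/7: [69663/343, 264853/1715, 119712/1715]
rounded: [203, 154, 70]

query (0,0) [L1,L2,L3,L4] — begin 0,0,0
+L1 (α=5/6) → [785/6, 455/3, 65]
+L2 (α=1/2) → [1595/12, 229/3, 144]
+L3 (α=7/8) → [2687/96, 713/12, 151/8]
+L4 (α=1/3) → [7775/144, 1571/18, 145/4]
rounded: [54, 87, 36]


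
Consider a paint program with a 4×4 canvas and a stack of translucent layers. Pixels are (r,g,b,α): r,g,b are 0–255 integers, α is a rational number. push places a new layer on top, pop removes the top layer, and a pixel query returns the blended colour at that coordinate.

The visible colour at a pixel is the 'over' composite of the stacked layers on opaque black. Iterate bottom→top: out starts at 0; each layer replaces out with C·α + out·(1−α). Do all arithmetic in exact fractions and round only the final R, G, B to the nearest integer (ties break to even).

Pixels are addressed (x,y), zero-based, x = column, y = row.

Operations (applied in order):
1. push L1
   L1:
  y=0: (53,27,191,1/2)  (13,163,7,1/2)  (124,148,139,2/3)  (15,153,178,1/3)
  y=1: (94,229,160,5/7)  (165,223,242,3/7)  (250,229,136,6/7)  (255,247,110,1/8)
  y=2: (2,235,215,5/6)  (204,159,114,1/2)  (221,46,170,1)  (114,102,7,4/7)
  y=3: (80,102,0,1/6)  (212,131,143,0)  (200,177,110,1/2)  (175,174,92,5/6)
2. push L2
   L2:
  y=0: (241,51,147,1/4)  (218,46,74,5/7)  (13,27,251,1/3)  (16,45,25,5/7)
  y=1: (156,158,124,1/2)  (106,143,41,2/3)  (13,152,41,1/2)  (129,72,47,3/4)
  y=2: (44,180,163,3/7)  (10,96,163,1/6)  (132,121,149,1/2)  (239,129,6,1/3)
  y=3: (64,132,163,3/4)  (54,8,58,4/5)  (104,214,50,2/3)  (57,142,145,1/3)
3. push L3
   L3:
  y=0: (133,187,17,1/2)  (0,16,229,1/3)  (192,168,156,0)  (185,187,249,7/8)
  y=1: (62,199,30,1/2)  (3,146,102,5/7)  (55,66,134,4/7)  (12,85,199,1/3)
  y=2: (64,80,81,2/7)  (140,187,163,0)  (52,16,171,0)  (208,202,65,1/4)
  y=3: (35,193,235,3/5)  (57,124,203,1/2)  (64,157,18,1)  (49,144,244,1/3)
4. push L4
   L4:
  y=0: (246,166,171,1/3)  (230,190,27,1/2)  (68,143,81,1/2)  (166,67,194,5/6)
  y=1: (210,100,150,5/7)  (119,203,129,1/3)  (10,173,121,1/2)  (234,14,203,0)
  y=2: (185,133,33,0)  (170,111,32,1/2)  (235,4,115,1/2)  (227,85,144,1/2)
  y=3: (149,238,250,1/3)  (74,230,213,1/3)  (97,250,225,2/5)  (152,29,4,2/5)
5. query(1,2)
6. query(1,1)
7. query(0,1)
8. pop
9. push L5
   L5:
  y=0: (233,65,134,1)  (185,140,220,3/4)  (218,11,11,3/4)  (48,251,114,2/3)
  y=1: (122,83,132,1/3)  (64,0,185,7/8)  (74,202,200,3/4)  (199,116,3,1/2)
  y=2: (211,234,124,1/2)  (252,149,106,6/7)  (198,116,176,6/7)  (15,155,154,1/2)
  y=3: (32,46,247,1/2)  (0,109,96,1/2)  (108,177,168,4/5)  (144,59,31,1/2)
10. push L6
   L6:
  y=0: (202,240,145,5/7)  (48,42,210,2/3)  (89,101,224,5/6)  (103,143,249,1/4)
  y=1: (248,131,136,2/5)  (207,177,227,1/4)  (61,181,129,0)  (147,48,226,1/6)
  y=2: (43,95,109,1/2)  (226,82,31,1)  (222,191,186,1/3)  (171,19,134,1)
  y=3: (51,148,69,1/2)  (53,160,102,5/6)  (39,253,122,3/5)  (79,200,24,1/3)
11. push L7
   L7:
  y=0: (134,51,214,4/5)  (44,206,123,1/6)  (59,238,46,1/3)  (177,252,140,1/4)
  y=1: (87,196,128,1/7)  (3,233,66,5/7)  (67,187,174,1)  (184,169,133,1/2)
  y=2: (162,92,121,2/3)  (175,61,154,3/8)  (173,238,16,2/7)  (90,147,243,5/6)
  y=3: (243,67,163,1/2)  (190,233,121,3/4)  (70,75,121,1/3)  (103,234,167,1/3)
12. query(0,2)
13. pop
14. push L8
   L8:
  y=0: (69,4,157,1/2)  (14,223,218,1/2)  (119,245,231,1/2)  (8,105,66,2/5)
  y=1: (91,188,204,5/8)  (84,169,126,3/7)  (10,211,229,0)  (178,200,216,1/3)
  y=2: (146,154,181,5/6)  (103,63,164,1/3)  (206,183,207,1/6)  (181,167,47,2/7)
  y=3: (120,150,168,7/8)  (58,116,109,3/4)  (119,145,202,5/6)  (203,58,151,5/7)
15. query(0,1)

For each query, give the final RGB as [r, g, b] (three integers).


query (1,2) [L1,L2,L3,L4] — begin 0,0,0
after L1 α=1/2: [102, 159/2, 57]
after L2 α=1/6: [260/3, 329/4, 224/3]
after L3 α=0: [260/3, 329/4, 224/3]
after L4 α=1/2: [385/3, 773/8, 160/3]
= [128, 97, 53]

(1,1) stack=L1,L2,L3,L4; from [0,0,0]:
L1 α=3/7: [495/7, 669/7, 726/7]
L2 α=2/3: [1979/21, 2671/21, 1300/21]
L3 α=5/7: [4273/147, 20672/147, 13310/147]
L4 α=1/3: [26039/441, 71185/441, 45583/441]
rounded: [59, 161, 103]

at x=0,y=1 over L1,L2,L3,L4:
after L1 α=5/7: [470/7, 1145/7, 800/7]
after L2 α=1/2: [781/7, 2251/14, 834/7]
after L3 α=1/2: [1215/14, 5037/28, 522/7]
after L4 α=5/7: [8565/49, 12037/98, 6294/49]
= [175, 123, 128]

at x=0,y=2 over L1,L2,L3,L5,L6,L7:
after L1 α=5/6: [5/3, 1175/6, 1075/6]
after L2 α=3/7: [416/21, 3970/21, 3617/21]
after L3 α=2/7: [4768/147, 23210/147, 21487/147]
after L5 α=1/2: [35785/294, 28804/147, 39715/294]
after L6 α=1/2: [48427/588, 42769/294, 71761/588]
after L7 α=2/3: [238939/1764, 96865/882, 214057/1764]
rounded: [135, 110, 121]

query (0,1) [L1,L2,L3,L5,L6,L8] — begin 0,0,0
+L1 (α=5/7) → [470/7, 1145/7, 800/7]
+L2 (α=1/2) → [781/7, 2251/14, 834/7]
+L3 (α=1/2) → [1215/14, 5037/28, 522/7]
+L5 (α=1/3) → [2069/21, 6199/42, 656/7]
+L6 (α=2/5) → [5541/35, 9867/70, 3872/35]
+L8 (α=5/8) → [8137/70, 95401/560, 11829/70]
rounded: [116, 170, 169]


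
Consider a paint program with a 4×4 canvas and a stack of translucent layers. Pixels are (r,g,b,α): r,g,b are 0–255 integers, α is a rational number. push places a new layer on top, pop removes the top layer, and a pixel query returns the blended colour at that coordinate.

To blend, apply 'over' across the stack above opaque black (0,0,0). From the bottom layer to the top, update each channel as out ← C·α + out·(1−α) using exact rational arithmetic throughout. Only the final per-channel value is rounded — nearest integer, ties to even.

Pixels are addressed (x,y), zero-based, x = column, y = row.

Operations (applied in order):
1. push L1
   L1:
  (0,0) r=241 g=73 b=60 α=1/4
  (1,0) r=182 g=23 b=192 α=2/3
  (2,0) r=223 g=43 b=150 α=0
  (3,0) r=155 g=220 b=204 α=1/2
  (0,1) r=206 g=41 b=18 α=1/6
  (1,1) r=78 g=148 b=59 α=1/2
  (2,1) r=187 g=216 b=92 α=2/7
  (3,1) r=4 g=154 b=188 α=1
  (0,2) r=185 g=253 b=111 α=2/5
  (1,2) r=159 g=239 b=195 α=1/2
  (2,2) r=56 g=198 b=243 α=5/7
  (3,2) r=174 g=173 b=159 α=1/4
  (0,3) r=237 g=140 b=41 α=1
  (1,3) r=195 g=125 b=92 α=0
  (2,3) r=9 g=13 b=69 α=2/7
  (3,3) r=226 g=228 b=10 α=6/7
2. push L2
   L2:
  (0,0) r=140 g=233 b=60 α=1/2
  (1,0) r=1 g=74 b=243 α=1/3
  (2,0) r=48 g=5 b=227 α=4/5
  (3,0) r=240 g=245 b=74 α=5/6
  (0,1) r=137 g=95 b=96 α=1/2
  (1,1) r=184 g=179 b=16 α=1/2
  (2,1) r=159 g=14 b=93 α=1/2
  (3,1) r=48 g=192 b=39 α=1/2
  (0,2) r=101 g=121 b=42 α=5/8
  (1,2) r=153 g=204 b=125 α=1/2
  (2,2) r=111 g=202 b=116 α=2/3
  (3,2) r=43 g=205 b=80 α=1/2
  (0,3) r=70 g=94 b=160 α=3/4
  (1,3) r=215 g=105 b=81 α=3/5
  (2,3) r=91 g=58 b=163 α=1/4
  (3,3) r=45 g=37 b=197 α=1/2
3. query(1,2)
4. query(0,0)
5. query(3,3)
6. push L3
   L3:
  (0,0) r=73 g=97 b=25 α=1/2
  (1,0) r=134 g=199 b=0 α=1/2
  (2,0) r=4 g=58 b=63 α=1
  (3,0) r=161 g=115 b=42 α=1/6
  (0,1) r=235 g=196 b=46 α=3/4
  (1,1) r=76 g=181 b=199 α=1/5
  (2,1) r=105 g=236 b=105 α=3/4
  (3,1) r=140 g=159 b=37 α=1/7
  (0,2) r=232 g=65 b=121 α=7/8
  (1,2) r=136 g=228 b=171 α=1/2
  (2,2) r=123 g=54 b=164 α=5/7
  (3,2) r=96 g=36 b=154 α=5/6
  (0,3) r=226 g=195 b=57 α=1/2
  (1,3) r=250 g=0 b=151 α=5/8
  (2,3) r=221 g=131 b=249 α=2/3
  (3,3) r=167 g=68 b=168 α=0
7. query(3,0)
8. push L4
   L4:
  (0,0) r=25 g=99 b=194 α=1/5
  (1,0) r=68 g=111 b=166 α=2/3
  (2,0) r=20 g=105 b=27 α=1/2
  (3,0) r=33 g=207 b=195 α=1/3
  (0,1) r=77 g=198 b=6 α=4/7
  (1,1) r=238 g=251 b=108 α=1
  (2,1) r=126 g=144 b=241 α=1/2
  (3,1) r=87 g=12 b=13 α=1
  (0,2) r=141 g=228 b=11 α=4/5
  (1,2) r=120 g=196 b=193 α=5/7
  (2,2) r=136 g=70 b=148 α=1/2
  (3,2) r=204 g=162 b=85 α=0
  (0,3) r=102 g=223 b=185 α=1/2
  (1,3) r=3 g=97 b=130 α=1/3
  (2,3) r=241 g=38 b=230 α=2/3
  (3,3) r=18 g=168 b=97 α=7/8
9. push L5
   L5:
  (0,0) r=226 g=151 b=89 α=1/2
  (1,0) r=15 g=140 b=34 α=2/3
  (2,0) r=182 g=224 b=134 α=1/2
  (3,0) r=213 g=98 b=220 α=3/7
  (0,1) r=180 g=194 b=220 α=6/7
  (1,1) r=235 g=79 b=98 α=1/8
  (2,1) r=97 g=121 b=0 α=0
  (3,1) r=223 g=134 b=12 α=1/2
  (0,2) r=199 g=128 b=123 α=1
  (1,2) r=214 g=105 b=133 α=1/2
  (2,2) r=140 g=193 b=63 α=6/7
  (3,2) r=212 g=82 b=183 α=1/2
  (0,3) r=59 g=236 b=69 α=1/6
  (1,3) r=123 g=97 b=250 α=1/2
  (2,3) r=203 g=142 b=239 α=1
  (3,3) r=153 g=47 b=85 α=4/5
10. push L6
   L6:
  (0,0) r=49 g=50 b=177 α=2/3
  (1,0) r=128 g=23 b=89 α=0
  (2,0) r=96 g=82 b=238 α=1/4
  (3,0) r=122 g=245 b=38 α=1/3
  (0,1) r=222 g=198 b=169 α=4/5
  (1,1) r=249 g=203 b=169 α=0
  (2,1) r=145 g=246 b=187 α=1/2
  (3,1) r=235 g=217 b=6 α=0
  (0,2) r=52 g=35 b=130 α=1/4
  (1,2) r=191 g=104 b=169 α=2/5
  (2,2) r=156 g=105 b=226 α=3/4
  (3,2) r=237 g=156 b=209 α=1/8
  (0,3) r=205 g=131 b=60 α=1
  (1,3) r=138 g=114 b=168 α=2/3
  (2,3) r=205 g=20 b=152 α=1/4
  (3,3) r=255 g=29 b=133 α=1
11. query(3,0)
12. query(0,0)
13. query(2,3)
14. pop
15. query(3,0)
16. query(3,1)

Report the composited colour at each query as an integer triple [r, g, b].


(1,2) stack=L1,L2; from [0,0,0]:
L1 α=1/2: [159/2, 239/2, 195/2]
L2 α=1/2: [465/4, 647/4, 445/4]
rounded: [116, 162, 111]

(0,0) stack=L1,L2; from [0,0,0]:
L1 α=1/4: [241/4, 73/4, 15]
L2 α=1/2: [801/8, 1005/8, 75/2]
= [100, 126, 38]

(3,3) stack=L1,L2; from [0,0,0]:
L1 α=6/7: [1356/7, 1368/7, 60/7]
L2 α=1/2: [1671/14, 1627/14, 1439/14]
= [119, 116, 103]

query (3,0) [L1,L2,L3] — begin 0,0,0
L1 α=1/2: [155/2, 110, 102]
L2 α=5/6: [2555/12, 445/2, 236/3]
L3 α=1/6: [14707/72, 2455/12, 653/9]
= [204, 205, 73]

query (3,0) [L1,L2,L3,L4,L5,L6] — begin 0,0,0
+L1 (α=1/2) → [155/2, 110, 102]
+L2 (α=5/6) → [2555/12, 445/2, 236/3]
+L3 (α=1/6) → [14707/72, 2455/12, 653/9]
+L4 (α=1/3) → [15895/108, 3697/18, 3061/27]
+L5 (α=3/7) → [33148/189, 10040/63, 30064/189]
+L6 (α=1/3) → [89354/567, 35515/189, 67310/567]
rounded: [158, 188, 119]

(0,0) stack=L1,L2,L3,L4,L5,L6; from [0,0,0]:
+L1 (α=1/4) → [241/4, 73/4, 15]
+L2 (α=1/2) → [801/8, 1005/8, 75/2]
+L3 (α=1/2) → [1385/16, 1781/16, 125/4]
+L4 (α=1/5) → [297/4, 2177/20, 319/5]
+L5 (α=1/2) → [1201/8, 5197/40, 382/5]
+L6 (α=2/3) → [1985/24, 9197/120, 2152/15]
→ [83, 77, 143]

(2,3) stack=L1,L2,L3,L4,L5,L6; from [0,0,0]:
after L1 α=2/7: [18/7, 26/7, 138/7]
after L2 α=1/4: [691/28, 121/7, 1555/28]
after L3 α=2/3: [13067/84, 1955/21, 15499/84]
after L4 α=2/3: [53555/252, 3551/63, 54139/252]
after L5 α=1: [203, 142, 239]
after L6 α=1/4: [407/2, 223/2, 869/4]
→ [204, 112, 217]

query (3,0) [L1,L2,L3,L4,L5] — begin 0,0,0
after L1 α=1/2: [155/2, 110, 102]
after L2 α=5/6: [2555/12, 445/2, 236/3]
after L3 α=1/6: [14707/72, 2455/12, 653/9]
after L4 α=1/3: [15895/108, 3697/18, 3061/27]
after L5 α=3/7: [33148/189, 10040/63, 30064/189]
→ [175, 159, 159]

at x=3,y=1 over L1,L2,L3,L4,L5:
after L1 α=1: [4, 154, 188]
after L2 α=1/2: [26, 173, 227/2]
after L3 α=1/7: [296/7, 171, 718/7]
after L4 α=1: [87, 12, 13]
after L5 α=1/2: [155, 73, 25/2]
rounded: [155, 73, 12]


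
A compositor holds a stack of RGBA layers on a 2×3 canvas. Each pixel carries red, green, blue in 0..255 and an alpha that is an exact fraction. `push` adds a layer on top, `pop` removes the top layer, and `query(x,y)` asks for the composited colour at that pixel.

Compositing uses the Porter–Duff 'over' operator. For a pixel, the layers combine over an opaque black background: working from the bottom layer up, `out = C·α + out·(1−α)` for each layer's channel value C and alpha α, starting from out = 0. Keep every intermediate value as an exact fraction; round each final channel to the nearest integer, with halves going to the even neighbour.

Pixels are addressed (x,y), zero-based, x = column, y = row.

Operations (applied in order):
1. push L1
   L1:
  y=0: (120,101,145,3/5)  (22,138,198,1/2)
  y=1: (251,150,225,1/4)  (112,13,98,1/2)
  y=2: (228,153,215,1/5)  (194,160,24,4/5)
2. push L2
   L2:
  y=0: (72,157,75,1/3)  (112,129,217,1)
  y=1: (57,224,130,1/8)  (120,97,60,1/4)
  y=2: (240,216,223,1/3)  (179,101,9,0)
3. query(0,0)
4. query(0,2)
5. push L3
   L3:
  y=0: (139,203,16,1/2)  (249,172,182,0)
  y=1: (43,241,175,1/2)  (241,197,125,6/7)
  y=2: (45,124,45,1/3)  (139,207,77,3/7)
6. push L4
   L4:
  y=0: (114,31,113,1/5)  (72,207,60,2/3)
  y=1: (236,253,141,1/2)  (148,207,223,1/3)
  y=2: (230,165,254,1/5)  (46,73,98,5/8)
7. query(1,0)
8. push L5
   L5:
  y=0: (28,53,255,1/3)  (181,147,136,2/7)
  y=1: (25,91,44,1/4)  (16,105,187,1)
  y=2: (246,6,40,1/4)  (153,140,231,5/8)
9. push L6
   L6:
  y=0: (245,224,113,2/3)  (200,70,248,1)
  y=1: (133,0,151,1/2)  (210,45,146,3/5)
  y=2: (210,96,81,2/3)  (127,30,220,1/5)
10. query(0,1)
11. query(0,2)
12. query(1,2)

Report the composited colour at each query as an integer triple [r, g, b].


(0,0) stack=L1,L2; from [0,0,0]:
after L1 α=3/5: [72, 303/5, 87]
after L2 α=1/3: [72, 1391/15, 83]
→ [72, 93, 83]

(0,2) stack=L1,L2; from [0,0,0]:
L1 α=1/5: [228/5, 153/5, 43]
L2 α=1/3: [552/5, 462/5, 103]
= [110, 92, 103]

(1,0) stack=L1,L2,L3,L4; from [0,0,0]:
after L1 α=1/2: [11, 69, 99]
after L2 α=1: [112, 129, 217]
after L3 α=0: [112, 129, 217]
after L4 α=2/3: [256/3, 181, 337/3]
= [85, 181, 112]

at x=0,y=1 over L1,L2,L3,L4,L5,L6:
L1 α=1/4: [251/4, 75/2, 225/4]
L2 α=1/8: [1985/32, 973/16, 2095/32]
L3 α=1/2: [3361/64, 4829/32, 7695/64]
L4 α=1/2: [18465/128, 12925/64, 16719/128]
L5 α=1/4: [58595/512, 44599/256, 55789/512]
L6 α=1/2: [126691/1024, 44599/512, 133101/1024]
→ [124, 87, 130]

at x=0,y=2 over L1,L2,L3,L4,L5,L6:
+L1 (α=1/5) → [228/5, 153/5, 43]
+L2 (α=1/3) → [552/5, 462/5, 103]
+L3 (α=1/3) → [443/5, 1544/15, 251/3]
+L4 (α=1/5) → [2922/25, 8651/75, 1766/15]
+L5 (α=1/4) → [3729/25, 8801/100, 983/10]
+L6 (α=2/3) → [4743/25, 28001/300, 2603/30]
= [190, 93, 87]

at x=1,y=2 over L1,L2,L3,L4,L5,L6:
L1 α=4/5: [776/5, 128, 96/5]
L2 α=0: [776/5, 128, 96/5]
L3 α=3/7: [5189/35, 1133/7, 1539/35]
L4 α=5/8: [23617/280, 2977/28, 21767/280]
L5 α=5/8: [285051/2240, 28531/224, 388701/2240]
L6 α=1/5: [356171/2800, 30211/280, 511901/2800]
→ [127, 108, 183]


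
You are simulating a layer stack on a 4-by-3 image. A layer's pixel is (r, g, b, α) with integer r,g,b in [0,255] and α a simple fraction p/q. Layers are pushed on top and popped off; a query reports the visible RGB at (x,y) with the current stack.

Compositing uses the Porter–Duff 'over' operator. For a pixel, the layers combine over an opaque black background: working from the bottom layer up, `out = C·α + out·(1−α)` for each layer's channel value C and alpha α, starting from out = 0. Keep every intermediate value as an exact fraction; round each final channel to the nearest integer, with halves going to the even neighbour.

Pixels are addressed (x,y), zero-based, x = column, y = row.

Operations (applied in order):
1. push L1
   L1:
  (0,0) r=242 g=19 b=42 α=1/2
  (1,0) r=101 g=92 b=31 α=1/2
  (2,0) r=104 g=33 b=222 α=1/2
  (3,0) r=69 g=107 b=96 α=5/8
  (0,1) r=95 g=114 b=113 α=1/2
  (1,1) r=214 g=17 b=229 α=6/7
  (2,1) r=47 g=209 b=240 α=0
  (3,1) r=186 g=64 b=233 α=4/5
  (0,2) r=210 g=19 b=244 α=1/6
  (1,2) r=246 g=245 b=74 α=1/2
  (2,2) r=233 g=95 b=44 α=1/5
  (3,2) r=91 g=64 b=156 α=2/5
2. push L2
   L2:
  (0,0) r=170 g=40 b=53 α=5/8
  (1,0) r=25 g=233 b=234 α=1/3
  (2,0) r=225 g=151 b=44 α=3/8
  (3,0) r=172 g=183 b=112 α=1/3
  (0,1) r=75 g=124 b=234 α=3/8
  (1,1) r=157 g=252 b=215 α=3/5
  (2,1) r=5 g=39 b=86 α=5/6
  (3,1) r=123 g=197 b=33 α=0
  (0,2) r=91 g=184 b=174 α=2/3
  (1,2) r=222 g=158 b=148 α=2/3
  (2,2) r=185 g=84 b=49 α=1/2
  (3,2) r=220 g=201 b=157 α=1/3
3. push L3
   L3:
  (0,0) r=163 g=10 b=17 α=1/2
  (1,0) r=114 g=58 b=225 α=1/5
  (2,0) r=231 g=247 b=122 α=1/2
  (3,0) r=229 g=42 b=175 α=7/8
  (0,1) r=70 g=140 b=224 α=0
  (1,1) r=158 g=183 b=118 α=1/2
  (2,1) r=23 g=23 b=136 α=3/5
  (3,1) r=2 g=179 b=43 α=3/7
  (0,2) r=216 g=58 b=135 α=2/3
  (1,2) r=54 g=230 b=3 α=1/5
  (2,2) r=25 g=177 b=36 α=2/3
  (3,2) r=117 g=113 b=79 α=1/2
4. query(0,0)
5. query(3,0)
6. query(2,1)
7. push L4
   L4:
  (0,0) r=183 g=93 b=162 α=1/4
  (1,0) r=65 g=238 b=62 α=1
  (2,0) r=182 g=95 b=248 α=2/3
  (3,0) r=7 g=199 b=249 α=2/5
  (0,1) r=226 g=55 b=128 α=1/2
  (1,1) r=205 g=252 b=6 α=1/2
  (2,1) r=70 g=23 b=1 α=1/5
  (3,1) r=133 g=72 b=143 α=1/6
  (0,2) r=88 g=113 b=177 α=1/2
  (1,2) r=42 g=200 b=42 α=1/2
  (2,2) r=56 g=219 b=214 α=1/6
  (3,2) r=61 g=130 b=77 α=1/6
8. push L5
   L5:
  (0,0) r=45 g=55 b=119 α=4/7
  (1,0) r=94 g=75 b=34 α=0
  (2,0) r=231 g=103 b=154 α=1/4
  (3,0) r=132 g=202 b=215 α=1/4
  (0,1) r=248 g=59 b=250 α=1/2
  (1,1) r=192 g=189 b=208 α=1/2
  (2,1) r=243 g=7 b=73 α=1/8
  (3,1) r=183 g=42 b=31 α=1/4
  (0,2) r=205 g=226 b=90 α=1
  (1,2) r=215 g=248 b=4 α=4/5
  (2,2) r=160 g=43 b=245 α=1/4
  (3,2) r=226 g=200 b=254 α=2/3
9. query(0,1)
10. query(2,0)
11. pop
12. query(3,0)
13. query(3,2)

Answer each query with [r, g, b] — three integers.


at x=0,y=0 over L1,L2,L3:
after L1 α=1/2: [121, 19/2, 21]
after L2 α=5/8: [1213/8, 457/16, 41]
after L3 α=1/2: [2517/16, 617/32, 29]
rounded: [157, 19, 29]

query (3,0) [L1,L2,L3] — begin 0,0,0
+L1 (α=5/8) → [345/8, 535/8, 60]
+L2 (α=1/3) → [1033/12, 1267/12, 232/3]
+L3 (α=7/8) → [20269/96, 4795/96, 3907/24]
rounded: [211, 50, 163]

at x=2,y=1 over L1,L2,L3:
+L1 (α=0) → [0, 0, 0]
+L2 (α=5/6) → [25/6, 65/2, 215/3]
+L3 (α=3/5) → [232/15, 134/5, 1654/15]
→ [15, 27, 110]

query (0,1) [L1,L2,L3,L4,L5] — begin 0,0,0
L1 α=1/2: [95/2, 57, 113/2]
L2 α=3/8: [925/16, 657/8, 1969/16]
L3 α=0: [925/16, 657/8, 1969/16]
L4 α=1/2: [4541/32, 1097/16, 4017/32]
L5 α=1/2: [12477/64, 2041/32, 12017/64]
→ [195, 64, 188]

(2,0) stack=L1,L2,L3,L4,L5; from [0,0,0]:
L1 α=1/2: [52, 33/2, 111]
L2 α=3/8: [935/8, 1071/16, 687/8]
L3 α=1/2: [2783/16, 5023/32, 1663/16]
L4 α=2/3: [2869/16, 3701/32, 9599/48]
L5 α=1/4: [12303/64, 14399/128, 12063/64]
→ [192, 112, 188]

at x=3,y=0 over L1,L2,L3,L4:
L1 α=5/8: [345/8, 535/8, 60]
L2 α=1/3: [1033/12, 1267/12, 232/3]
L3 α=7/8: [20269/96, 4795/96, 3907/24]
L4 α=2/5: [20717/160, 17531/160, 7891/40]
rounded: [129, 110, 197]

query (3,2) [L1,L2,L3,L4] — begin 0,0,0
after L1 α=2/5: [182/5, 128/5, 312/5]
after L2 α=1/3: [488/5, 1261/15, 1409/15]
after L3 α=1/2: [1073/10, 1478/15, 1297/15]
after L4 α=1/6: [1195/12, 934/9, 764/9]
= [100, 104, 85]


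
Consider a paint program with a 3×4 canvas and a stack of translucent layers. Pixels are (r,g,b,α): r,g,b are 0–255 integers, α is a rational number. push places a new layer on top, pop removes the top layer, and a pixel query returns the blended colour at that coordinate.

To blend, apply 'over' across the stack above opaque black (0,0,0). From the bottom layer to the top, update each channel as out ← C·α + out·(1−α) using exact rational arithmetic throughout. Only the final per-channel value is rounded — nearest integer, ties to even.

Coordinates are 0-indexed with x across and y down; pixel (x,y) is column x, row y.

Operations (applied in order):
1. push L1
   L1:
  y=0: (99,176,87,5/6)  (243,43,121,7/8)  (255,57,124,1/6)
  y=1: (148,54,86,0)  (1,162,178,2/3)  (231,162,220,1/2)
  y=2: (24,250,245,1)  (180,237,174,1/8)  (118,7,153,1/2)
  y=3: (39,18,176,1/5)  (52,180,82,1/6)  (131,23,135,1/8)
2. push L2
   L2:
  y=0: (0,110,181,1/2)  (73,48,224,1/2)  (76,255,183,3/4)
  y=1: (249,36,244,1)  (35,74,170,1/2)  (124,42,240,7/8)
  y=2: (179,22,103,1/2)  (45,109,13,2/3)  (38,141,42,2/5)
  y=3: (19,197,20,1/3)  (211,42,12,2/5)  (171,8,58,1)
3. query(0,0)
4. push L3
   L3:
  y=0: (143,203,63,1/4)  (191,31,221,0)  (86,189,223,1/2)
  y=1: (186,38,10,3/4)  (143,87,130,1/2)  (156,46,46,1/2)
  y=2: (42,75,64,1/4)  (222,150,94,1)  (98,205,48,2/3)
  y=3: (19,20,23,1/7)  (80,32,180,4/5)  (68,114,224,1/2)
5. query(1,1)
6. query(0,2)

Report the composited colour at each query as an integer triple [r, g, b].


(0,0) stack=L1,L2; from [0,0,0]:
after L1 α=5/6: [165/2, 440/3, 145/2]
after L2 α=1/2: [165/4, 385/3, 507/4]
= [41, 128, 127]

(1,1) stack=L1,L2,L3; from [0,0,0]:
after L1 α=2/3: [2/3, 108, 356/3]
after L2 α=1/2: [107/6, 91, 433/3]
after L3 α=1/2: [965/12, 89, 823/6]
→ [80, 89, 137]

query (0,2) [L1,L2,L3] — begin 0,0,0
after L1 α=1: [24, 250, 245]
after L2 α=1/2: [203/2, 136, 174]
after L3 α=1/4: [693/8, 483/4, 293/2]
rounded: [87, 121, 146]


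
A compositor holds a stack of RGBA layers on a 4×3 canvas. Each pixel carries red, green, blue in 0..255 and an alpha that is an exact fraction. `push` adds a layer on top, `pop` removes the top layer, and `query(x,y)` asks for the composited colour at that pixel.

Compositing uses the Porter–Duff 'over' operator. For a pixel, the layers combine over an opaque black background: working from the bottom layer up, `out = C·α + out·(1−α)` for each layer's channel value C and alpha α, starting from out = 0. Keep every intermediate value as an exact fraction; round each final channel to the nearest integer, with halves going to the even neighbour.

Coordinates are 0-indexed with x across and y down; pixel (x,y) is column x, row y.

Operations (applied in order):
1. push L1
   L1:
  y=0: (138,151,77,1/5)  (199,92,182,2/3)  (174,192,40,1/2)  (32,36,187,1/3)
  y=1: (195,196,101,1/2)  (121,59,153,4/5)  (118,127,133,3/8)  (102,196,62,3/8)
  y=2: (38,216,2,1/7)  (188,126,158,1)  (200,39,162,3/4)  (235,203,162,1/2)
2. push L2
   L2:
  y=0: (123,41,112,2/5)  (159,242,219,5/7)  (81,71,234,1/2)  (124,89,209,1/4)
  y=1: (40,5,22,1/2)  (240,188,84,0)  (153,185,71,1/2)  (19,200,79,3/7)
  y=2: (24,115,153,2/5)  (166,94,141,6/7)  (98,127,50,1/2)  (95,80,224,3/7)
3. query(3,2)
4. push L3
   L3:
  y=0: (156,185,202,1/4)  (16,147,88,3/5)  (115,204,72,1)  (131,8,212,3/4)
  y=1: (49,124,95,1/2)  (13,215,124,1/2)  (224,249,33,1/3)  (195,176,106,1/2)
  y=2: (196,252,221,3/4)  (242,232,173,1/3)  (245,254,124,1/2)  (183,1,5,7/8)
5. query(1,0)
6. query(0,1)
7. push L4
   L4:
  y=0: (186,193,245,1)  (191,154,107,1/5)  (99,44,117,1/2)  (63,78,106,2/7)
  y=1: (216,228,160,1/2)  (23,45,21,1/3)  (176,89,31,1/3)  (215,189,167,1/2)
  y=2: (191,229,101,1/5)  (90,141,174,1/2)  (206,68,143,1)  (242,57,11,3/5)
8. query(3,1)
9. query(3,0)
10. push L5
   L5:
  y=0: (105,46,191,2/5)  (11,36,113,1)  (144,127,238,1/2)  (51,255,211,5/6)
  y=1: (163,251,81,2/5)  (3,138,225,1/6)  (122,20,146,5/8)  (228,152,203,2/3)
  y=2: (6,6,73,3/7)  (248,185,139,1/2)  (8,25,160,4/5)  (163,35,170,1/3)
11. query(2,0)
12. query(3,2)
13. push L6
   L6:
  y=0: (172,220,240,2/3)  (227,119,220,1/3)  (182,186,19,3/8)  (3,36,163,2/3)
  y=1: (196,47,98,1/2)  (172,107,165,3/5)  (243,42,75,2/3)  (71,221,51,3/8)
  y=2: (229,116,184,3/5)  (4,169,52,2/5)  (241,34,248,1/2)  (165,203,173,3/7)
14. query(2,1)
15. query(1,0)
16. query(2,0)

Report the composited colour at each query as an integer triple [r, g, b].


(3,2) stack=L1,L2; from [0,0,0]:
L1 α=1/2: [235/2, 203/2, 81]
L2 α=3/7: [755/7, 646/7, 996/7]
rounded: [108, 92, 142]

query (1,0) [L1,L2,L3] — begin 0,0,0
after L1 α=2/3: [398/3, 184/3, 364/3]
after L2 α=5/7: [3181/21, 3998/21, 4013/21]
after L3 α=3/5: [1474/21, 17257/105, 2714/21]
= [70, 164, 129]

at x=0,y=1 over L1,L2,L3:
+L1 (α=1/2) → [195/2, 98, 101/2]
+L2 (α=1/2) → [275/4, 103/2, 145/4]
+L3 (α=1/2) → [471/8, 351/4, 525/8]
rounded: [59, 88, 66]

(3,1) stack=L1,L2,L3,L4; from [0,0,0]:
+L1 (α=3/8) → [153/4, 147/2, 93/4]
+L2 (α=3/7) → [30, 894/7, 330/7]
+L3 (α=1/2) → [225/2, 1063/7, 536/7]
+L4 (α=1/2) → [655/4, 1193/7, 1705/14]
= [164, 170, 122]

query (3,0) [L1,L2,L3,L4] — begin 0,0,0
after L1 α=1/3: [32/3, 12, 187/3]
after L2 α=1/4: [39, 125/4, 99]
after L3 α=3/4: [108, 221/16, 735/4]
after L4 α=2/7: [666/7, 3601/112, 4523/28]
rounded: [95, 32, 162]

query (2,0) [L1,L2,L3,L4,L5] — begin 0,0,0
L1 α=1/2: [87, 96, 20]
L2 α=1/2: [84, 167/2, 127]
L3 α=1: [115, 204, 72]
L4 α=1/2: [107, 124, 189/2]
L5 α=1/2: [251/2, 251/2, 665/4]
→ [126, 126, 166]

query (3,2) [L1,L2,L3,L4,L5] — begin 0,0,0
after L1 α=1/2: [235/2, 203/2, 81]
after L2 α=3/7: [755/7, 646/7, 996/7]
after L3 α=7/8: [4861/28, 695/56, 1241/56]
after L4 α=3/5: [3005/14, 5483/140, 433/28]
after L5 α=1/3: [1382/7, 7933/210, 2813/42]
→ [197, 38, 67]

query (2,1) [L1,L2,L3,L4,L5,L6] — begin 0,0,0
after L1 α=3/8: [177/4, 381/8, 399/8]
after L2 α=1/2: [789/8, 1861/16, 967/16]
after L3 α=1/3: [1685/12, 3853/24, 1231/24]
after L4 α=1/3: [2741/18, 4921/36, 1603/36]
after L5 α=5/8: [6401/48, 6121/96, 10363/96]
after L6 α=2/3: [29729/144, 14185/288, 24763/288]
→ [206, 49, 86]

at x=1,y=0 over L1,L2,L3,L4,L5,L6:
after L1 α=2/3: [398/3, 184/3, 364/3]
after L2 α=5/7: [3181/21, 3998/21, 4013/21]
after L3 α=3/5: [1474/21, 17257/105, 2714/21]
after L4 α=1/5: [9907/105, 85198/525, 13103/105]
after L5 α=1: [11, 36, 113]
after L6 α=1/3: [83, 191/3, 446/3]
→ [83, 64, 149]

query (2,0) [L1,L2,L3,L4,L5,L6] — begin 0,0,0
L1 α=1/2: [87, 96, 20]
L2 α=1/2: [84, 167/2, 127]
L3 α=1: [115, 204, 72]
L4 α=1/2: [107, 124, 189/2]
L5 α=1/2: [251/2, 251/2, 665/4]
L6 α=3/8: [2347/16, 2371/16, 3553/32]
rounded: [147, 148, 111]
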